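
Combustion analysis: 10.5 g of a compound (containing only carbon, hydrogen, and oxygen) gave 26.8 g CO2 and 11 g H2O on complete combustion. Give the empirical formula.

C5H10O

mol C = 26.8 / 44.01 = 0.6090; mass C = 0.6090 × 12.01 = 7.314 g
mol H = 2 × (11 / 18.02) = 1.221; mass H = 1.221 × 1.008 = 1.231 g
mass O = 10.5 − (8.544) = 1.956 g → mol O = 0.1222
Smallest is O at 0.1222 mol; normalising gives C 4.982, H 9.987, O 1.000
Ratio ≈ 5:10:1, so the empirical formula is C5H10O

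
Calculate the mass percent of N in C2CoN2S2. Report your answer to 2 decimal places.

Molar mass = 2(12.01) + 1(58.93) + 2(14.01) + 2(32.07) = 175.110 g/mol
Mass of N per mole = 2 × 14.01 = 28.020 g
% N = 28.020 / 175.110 × 100 = 16.00%

16.00%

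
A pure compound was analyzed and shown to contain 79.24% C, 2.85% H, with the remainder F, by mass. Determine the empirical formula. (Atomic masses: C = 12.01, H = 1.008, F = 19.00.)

C7H3F

Assume 100 g: 79.24 g C, 2.85 g H, 17.91 g F.
n(C) = 79.24/12.01 = 6.598, n(H) = 2.85/1.008 = 2.827, n(F) = 17.91/19.00 = 0.9426
Ratios (÷ 0.9426): C 6.999, H 2.999, F 1.000
→ C7H3F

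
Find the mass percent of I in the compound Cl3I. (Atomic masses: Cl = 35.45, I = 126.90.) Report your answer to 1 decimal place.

54.4%

Molar mass = 3(35.45) + 1(126.90) = 233.250 g/mol
Mass of I per mole = 1 × 126.90 = 126.900 g
% I = 126.900 / 233.250 × 100 = 54.4%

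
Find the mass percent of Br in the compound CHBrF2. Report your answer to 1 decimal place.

61.0%

Molar mass = 1(12.01) + 1(1.008) + 1(79.90) + 2(19.00) = 130.918 g/mol
Mass of Br per mole = 1 × 79.90 = 79.900 g
% Br = 79.900 / 130.918 × 100 = 61.0%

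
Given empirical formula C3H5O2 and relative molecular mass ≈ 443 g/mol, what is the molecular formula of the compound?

C18H30O12

Empirical-formula mass = 73.07 g/mol
n = 443 / 73.07 = 6.06 ≈ 6
Molecular formula = (C3H5O2)6 = C18H30O12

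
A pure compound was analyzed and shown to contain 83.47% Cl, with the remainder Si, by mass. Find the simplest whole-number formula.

Assume 100 g: 83.47 g Cl, 16.53 g Si.
Moles — Cl: 83.47 / 35.45 = 2.355 mol; Si: 16.53 / 28.09 = 0.5885 mol
Smallest is Si at 0.5885 mol; normalising gives Cl 4.001, Si 1.000
→ Cl4Si

Cl4Si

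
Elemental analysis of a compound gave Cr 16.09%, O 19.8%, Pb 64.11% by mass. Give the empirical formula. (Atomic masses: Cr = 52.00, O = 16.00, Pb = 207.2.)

CrO4Pb

Assume 100 g: 16.09 g Cr, 19.8 g O, 64.11 g Pb.
n(Cr) = 16.09/52.00 = 0.3094, n(O) = 19.8/16.00 = 1.238, n(Pb) = 64.11/207.2 = 0.3094
Ratios (÷ 0.3094): Cr 1.000, O 4.000, Pb 1.000
Ratio ≈ 1:4:1, so the empirical formula is CrO4Pb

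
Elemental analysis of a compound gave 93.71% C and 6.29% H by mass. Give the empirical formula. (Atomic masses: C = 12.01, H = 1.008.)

Assume 100 g: 93.71 g C, 6.29 g H.
C: 93.71 g ÷ 12.01 g/mol = 7.803 mol
H: 6.29 g ÷ 1.008 g/mol = 6.24 mol
Ratios (÷ 6.24): C 1.250, H 1.000
×4: C 5.00, H 4.00 → C5H4

C5H4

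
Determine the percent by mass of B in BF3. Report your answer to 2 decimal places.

15.94%

Molar mass = 1(10.81) + 3(19.00) = 67.810 g/mol
Mass of B per mole = 1 × 10.81 = 10.810 g
% B = 10.810 / 67.810 × 100 = 15.94%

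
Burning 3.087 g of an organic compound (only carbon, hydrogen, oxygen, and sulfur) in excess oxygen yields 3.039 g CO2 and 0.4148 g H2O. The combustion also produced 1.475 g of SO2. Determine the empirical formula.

C3H2O4S

mol C = 3.039 / 44.01 = 0.06905; mass C = 0.06905 × 12.01 = 0.8293 g
mol H = 2 × (0.4148 / 18.02) = 0.04604; mass H = 0.04604 × 1.008 = 0.04641 g
mol S = 1.475 / 64.07 = 0.02302; mass S = 0.7383 g
mass O = 3.087 − (1.614) = 1.473 g → mol O = 0.09206
Smallest is S at 0.02302 mol; normalising gives C 2.999, H 2.000, O 3.999, S 1.000
Ratio ≈ 3:2:4:1, so the empirical formula is C3H2O4S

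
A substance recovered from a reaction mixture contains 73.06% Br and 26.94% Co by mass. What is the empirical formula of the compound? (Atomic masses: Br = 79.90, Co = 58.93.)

Br2Co

Assume 100 g: 73.06 g Br, 26.94 g Co.
Br: 73.06 g ÷ 79.90 g/mol = 0.9144 mol
Co: 26.94 g ÷ 58.93 g/mol = 0.4572 mol
Ratios (÷ 0.4572): Br 2.000, Co 1.000
Ratio ≈ 2:1, so the empirical formula is Br2Co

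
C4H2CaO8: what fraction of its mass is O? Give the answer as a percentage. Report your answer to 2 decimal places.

58.68%

Molar mass = 4(12.01) + 2(1.008) + 1(40.08) + 8(16.00) = 218.136 g/mol
Mass of O per mole = 8 × 16.00 = 128.000 g
% O = 128.000 / 218.136 × 100 = 58.68%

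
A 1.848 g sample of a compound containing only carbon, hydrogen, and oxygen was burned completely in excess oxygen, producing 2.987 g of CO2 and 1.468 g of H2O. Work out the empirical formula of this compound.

mol C = 2.987 / 44.01 = 0.06787; mass C = 0.06787 × 12.01 = 0.8151 g
mol H = 2 × (1.468 / 18.02) = 0.1629; mass H = 0.1629 × 1.008 = 0.1642 g
mass O = 1.848 − (0.9794) = 0.8686 g → mol O = 0.05429
Ratios (÷ 0.05429): C 1.250, H 3.001, O 1.000
Scaling by 4: C 5.00, H 12.00, O 4.00 → C5H12O4

C5H12O4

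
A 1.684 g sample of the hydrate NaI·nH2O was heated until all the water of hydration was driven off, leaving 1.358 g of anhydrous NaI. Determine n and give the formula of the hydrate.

NaI·2H2O

Mass of water lost = 1.684 − 1.358 = 0.326 g → 0.326 / 18.02 = 0.01809 mol H2O
Molar mass of NaI = 149.89 g/mol → mol NaI = 1.358 / 149.89 = 0.00906
n = 0.01809 / 0.00906 = 2.00 ≈ 2 → NaI·2H2O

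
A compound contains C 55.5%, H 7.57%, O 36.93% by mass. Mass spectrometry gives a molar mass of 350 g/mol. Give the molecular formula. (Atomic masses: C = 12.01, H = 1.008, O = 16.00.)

C16H26O8

Assume 100 g: 55.5 g C, 7.57 g H, 36.93 g O.
C: 55.5 g ÷ 12.01 g/mol = 4.621 mol
H: 7.57 g ÷ 1.008 g/mol = 7.51 mol
O: 36.93 g ÷ 16.00 g/mol = 2.308 mol
Divide by the smallest (2.308 mol O): C 2.002, H 3.254, O 1.000
×4: C 8.01, H 13.01, O 4.00 → C8H13O4
Empirical-formula mass = 173.18 g/mol
n = 350 / 173.18 = 2.02 ≈ 2
Molecular formula = (C8H13O4)×2 = C16H26O8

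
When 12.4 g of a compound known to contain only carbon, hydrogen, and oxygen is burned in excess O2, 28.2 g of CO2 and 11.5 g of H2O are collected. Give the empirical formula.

C3H6O

mol C = 28.2 / 44.01 = 0.6408; mass C = 0.6408 × 12.01 = 7.696 g
mol H = 2 × (11.5 / 18.02) = 1.276; mass H = 1.276 × 1.008 = 1.287 g
mass O = 12.4 − (8.982) = 3.418 g → mol O = 0.2136
Smallest is O at 0.2136 mol; normalising gives C 3.000, H 5.975, O 1.000
→ C3H6O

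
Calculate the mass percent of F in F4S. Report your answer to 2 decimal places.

70.32%

Molar mass = 4(19.00) + 1(32.07) = 108.070 g/mol
Mass of F per mole = 4 × 19.00 = 76.000 g
% F = 76.000 / 108.070 × 100 = 70.32%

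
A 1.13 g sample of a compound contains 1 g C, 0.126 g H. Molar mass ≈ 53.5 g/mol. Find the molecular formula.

Moles — C: 1 / 12.01 = 0.08326 mol; H: 0.126 / 1.008 = 0.125 mol
Smallest is C at 0.08326 mol; normalising gives C 1.000, H 1.501
Scaling by 2: C 2.00, H 3.00 → C2H3
Empirical-formula mass = 27.04 g/mol
n = 53.5 / 27.04 = 1.98 ≈ 2
Molecular formula = (C2H3)×2 = C4H6

C4H6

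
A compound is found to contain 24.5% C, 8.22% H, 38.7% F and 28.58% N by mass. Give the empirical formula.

CH4FN

Assume 100 g: 24.5 g C, 8.22 g H, 38.7 g F, 28.58 g N.
C: 24.5 g ÷ 12.01 g/mol = 2.04 mol
H: 8.22 g ÷ 1.008 g/mol = 8.155 mol
F: 38.7 g ÷ 19.00 g/mol = 2.037 mol
N: 28.58 g ÷ 14.01 g/mol = 2.04 mol
Ratios (÷ 2.037): C 1.002, H 4.004, F 1.000, N 1.002
Ratio ≈ 1:4:1:1, so the empirical formula is CH4FN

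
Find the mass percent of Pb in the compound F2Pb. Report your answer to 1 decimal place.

Molar mass = 2(19.00) + 1(207.2) = 245.200 g/mol
Mass of Pb per mole = 1 × 207.2 = 207.200 g
% Pb = 207.200 / 245.200 × 100 = 84.5%

84.5%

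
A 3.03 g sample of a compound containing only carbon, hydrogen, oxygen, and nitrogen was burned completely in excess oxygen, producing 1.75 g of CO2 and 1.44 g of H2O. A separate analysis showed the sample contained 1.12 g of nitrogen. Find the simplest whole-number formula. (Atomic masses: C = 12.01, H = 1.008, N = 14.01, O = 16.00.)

CH4N2O2

mol C = 1.75 / 44.01 = 0.03976; mass C = 0.03976 × 12.01 = 0.4776 g
mol H = 2 × (1.44 / 18.02) = 0.1598; mass H = 0.1598 × 1.008 = 0.1611 g
mol N = 1.12 / 14.01 = 0.07994
mass O = 3.03 − (1.759) = 1.271 g → mol O = 0.07946
Ratios (÷ 0.03976): C 1.000, H 4.019, N 2.010, O 1.998
→ CH4N2O2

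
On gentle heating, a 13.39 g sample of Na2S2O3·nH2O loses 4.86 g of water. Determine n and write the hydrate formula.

Mass of anhydrous Na2S2O3 = 13.39 − 4.86 = 8.53 g
mol H2O = 4.86 / 18.02 = 0.2697
Molar mass of Na2S2O3 = 158.12 g/mol → mol Na2S2O3 = 8.53 / 158.12 = 0.05395
n = 0.2697 / 0.05395 = 5.00 ≈ 5 → Na2S2O3·5H2O

Na2S2O3·5H2O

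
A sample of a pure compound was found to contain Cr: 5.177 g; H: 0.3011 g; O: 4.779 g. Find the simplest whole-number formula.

CrH3O3

Moles — Cr: 5.177 / 52.00 = 0.09956 mol; H: 0.3011 / 1.008 = 0.2987 mol; O: 4.779 / 16.00 = 0.2987 mol
Ratios (÷ 0.09956): Cr 1.000, H 3.000, O 3.000
≈ 1:3:3 → CrH3O3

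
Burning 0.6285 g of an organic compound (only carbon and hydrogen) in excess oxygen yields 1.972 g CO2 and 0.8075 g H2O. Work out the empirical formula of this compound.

mol C = 1.972 / 44.01 = 0.04481; mass C = 0.04481 × 12.01 = 0.5381 g
mol H = 2 × (0.8075 / 18.02) = 0.08962; mass H = 0.08962 × 1.008 = 0.09034 g
Smallest is C at 0.04481 mol; normalising gives C 1.000, H 2.000
→ CH2

CH2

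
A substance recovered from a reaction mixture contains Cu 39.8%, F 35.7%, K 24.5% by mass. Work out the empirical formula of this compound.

CuF3K

Assume 100 g: 39.8 g Cu, 35.7 g F, 24.5 g K.
Cu: 39.8 g ÷ 63.55 g/mol = 0.6263 mol
F: 35.7 g ÷ 19.00 g/mol = 1.879 mol
K: 24.5 g ÷ 39.10 g/mol = 0.6266 mol
Ratios (÷ 0.6263): Cu 1.000, F 3.000, K 1.001
Ratio ≈ 1:3:1, so the empirical formula is CuF3K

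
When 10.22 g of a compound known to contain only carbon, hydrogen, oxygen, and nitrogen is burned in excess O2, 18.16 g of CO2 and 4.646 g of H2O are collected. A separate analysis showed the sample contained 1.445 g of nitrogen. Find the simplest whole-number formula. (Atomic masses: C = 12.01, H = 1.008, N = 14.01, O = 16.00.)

mol C = 18.16 / 44.01 = 0.4126; mass C = 0.4126 × 12.01 = 4.956 g
mol H = 2 × (4.646 / 18.02) = 0.5156; mass H = 0.5156 × 1.008 = 0.5198 g
mol N = 1.445 / 14.01 = 0.1031
mass O = 10.22 − (6.921) = 3.299 g → mol O = 0.2062
Ratios (÷ 0.1031): C 4.001, H 4.999, N 1.000, O 1.999
→ C4H5NO2

C4H5NO2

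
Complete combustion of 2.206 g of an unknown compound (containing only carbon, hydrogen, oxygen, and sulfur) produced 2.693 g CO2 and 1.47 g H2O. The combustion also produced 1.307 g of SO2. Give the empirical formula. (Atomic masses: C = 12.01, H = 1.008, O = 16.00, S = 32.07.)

C3H8O2S

mol C = 2.693 / 44.01 = 0.06119; mass C = 0.06119 × 12.01 = 0.7349 g
mol H = 2 × (1.47 / 18.02) = 0.1632; mass H = 0.1632 × 1.008 = 0.1645 g
mol S = 1.307 / 64.07 = 0.02040; mass S = 0.6542 g
mass O = 2.206 − (1.554) = 0.6524 g → mol O = 0.04078
Divide by the smallest (0.0204 mol S): C 3.000, H 7.998, O 1.999, S 1.000
Ratio ≈ 3:8:2:1, so the empirical formula is C3H8O2S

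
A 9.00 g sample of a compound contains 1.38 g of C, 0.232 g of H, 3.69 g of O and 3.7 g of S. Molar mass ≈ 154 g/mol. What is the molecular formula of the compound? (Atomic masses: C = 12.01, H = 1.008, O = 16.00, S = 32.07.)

Moles — C: 1.38 / 12.01 = 0.1149 mol; H: 0.232 / 1.008 = 0.2302 mol; O: 3.69 / 16.00 = 0.2306 mol; S: 3.7 / 32.07 = 0.1154 mol
Smallest is C at 0.1149 mol; normalising gives C 1.000, H 2.003, O 2.007, S 1.004
≈ 1:2:2:1 → CH2O2S
Empirical-formula mass = 78.10 g/mol
n = 154 / 78.10 = 1.97 ≈ 2
Molecular formula = (CH2O2S)×2 = C2H4O4S2

C2H4O4S2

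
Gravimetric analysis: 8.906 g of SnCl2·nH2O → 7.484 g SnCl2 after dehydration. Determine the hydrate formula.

Mass of water lost = 8.906 − 7.484 = 1.422 g → 1.422 / 18.02 = 0.07891 mol H2O
Molar mass of SnCl2 = 189.61 g/mol → mol SnCl2 = 7.484 / 189.61 = 0.03947
n = 0.07891 / 0.03947 = 2.00 ≈ 2 → SnCl2·2H2O

SnCl2·2H2O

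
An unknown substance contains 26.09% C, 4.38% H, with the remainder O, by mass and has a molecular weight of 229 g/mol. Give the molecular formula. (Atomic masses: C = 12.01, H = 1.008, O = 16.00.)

Assume 100 g: 26.09 g C, 4.38 g H, 69.53 g O.
n(C) = 26.09/12.01 = 2.172, n(H) = 4.38/1.008 = 4.345, n(O) = 69.53/16.00 = 4.346
Divide by the smallest (2.172 mol C): C 1.000, H 2.000, O 2.000
≈ 1:2:2 → CH2O2
Empirical-formula mass = 46.03 g/mol
n = 229 / 46.03 = 4.98 ≈ 5
Molecular formula = (CH2O2)×5 = C5H10O10

C5H10O10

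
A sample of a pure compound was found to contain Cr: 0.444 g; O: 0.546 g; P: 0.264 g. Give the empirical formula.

n(Cr) = 0.444/52.00 = 0.008538, n(O) = 0.546/16.00 = 0.03413, n(P) = 0.264/30.97 = 0.008524
Smallest is P at 0.008524 mol; normalising gives Cr 1.002, O 4.003, P 1.000
→ CrO4P

CrO4P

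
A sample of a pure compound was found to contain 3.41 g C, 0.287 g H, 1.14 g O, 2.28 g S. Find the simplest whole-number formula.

C: 3.41 g ÷ 12.01 g/mol = 0.2839 mol
H: 0.287 g ÷ 1.008 g/mol = 0.2847 mol
O: 1.14 g ÷ 16.00 g/mol = 0.07125 mol
S: 2.28 g ÷ 32.07 g/mol = 0.07109 mol
Smallest is S at 0.07109 mol; normalising gives C 3.994, H 4.005, O 1.002, S 1.000
≈ 4:4:1:1 → C4H4OS

C4H4OS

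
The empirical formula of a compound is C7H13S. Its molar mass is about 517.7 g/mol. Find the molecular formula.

C28H52S4

Empirical-formula mass = 129.24 g/mol
n = 517.7 / 129.24 = 4.01 ≈ 4
Molecular formula = (C7H13S)4 = C28H52S4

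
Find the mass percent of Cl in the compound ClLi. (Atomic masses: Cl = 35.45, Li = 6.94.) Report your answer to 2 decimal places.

83.63%

Molar mass = 1(35.45) + 1(6.94) = 42.390 g/mol
Mass of Cl per mole = 1 × 35.45 = 35.450 g
% Cl = 35.450 / 42.390 × 100 = 83.63%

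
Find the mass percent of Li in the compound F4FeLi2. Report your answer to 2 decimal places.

9.52%

Molar mass = 4(19.00) + 1(55.85) + 2(6.94) = 145.730 g/mol
Mass of Li per mole = 2 × 6.94 = 13.880 g
% Li = 13.880 / 145.730 × 100 = 9.52%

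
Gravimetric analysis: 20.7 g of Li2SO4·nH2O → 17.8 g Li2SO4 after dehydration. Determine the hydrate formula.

Li2SO4·H2O

Mass of water lost = 20.7 − 17.8 = 2.9 g → 2.9 / 18.02 = 0.1609 mol H2O
Molar mass of Li2SO4 = 109.95 g/mol → mol Li2SO4 = 17.8 / 109.95 = 0.1619
n = 0.1609 / 0.1619 = 0.99 ≈ 1 → Li2SO4·H2O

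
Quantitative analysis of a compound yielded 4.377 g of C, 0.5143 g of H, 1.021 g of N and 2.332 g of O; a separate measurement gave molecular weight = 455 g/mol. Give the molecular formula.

C20H28N4O8

C: 4.377 g ÷ 12.01 g/mol = 0.3644 mol
H: 0.5143 g ÷ 1.008 g/mol = 0.5102 mol
N: 1.021 g ÷ 14.01 g/mol = 0.07288 mol
O: 2.332 g ÷ 16.00 g/mol = 0.1457 mol
Smallest is N at 0.07288 mol; normalising gives C 5.001, H 7.001, N 1.000, O 2.000
→ C5H7NO2
Empirical-formula mass = 113.12 g/mol
n = 455 / 113.12 = 4.02 ≈ 4
Molecular formula = (C5H7NO2)×4 = C20H28N4O8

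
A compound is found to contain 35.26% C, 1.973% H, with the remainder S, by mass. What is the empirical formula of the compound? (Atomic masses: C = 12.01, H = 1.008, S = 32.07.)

Assume 100 g: 35.26 g C, 1.973 g H, 62.767 g S.
n(C) = 35.26/12.01 = 2.936, n(H) = 1.973/1.008 = 1.957, n(S) = 62.767/32.07 = 1.957
Divide by the smallest (1.957 mol S): C 1.500, H 1.000, S 1.000
Scaling by 2: C 3.00, H 2.00, S 2.00 → C3H2S2

C3H2S2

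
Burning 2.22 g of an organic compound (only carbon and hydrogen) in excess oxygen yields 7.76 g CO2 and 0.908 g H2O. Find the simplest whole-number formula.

C7H4

mol C = 7.76 / 44.01 = 0.1763; mass C = 0.1763 × 12.01 = 2.118 g
mol H = 2 × (0.908 / 18.02) = 0.1008; mass H = 0.1008 × 1.008 = 0.1016 g
Divide by the smallest (0.1008 mol H): C 1.750, H 1.000
×4: C 7.00, H 4.00 → C7H4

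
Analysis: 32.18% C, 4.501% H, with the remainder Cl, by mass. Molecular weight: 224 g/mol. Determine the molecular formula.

Assume 100 g: 32.18 g C, 4.501 g H, 63.319 g Cl.
n(C) = 32.18/12.01 = 2.679, n(H) = 4.501/1.008 = 4.465, n(Cl) = 63.319/35.45 = 1.786
Ratios (÷ 1.786): C 1.500, H 2.500, Cl 1.000
Multiply by 2: C 3.00, H 5.00, Cl 2.00 → C3H5Cl2
Empirical-formula mass = 111.97 g/mol
n = 224 / 111.97 = 2.00 ≈ 2
Molecular formula = (C3H5Cl2)×2 = C6H10Cl4

C6H10Cl4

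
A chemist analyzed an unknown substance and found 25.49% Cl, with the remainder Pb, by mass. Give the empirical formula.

Cl2Pb

Assume 100 g: 25.49 g Cl, 74.51 g Pb.
n(Cl) = 25.49/35.45 = 0.719, n(Pb) = 74.51/207.2 = 0.3596
Ratios (÷ 0.3596): Cl 2.000, Pb 1.000
≈ 2:1 → Cl2Pb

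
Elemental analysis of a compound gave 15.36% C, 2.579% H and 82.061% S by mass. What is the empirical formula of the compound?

Assume 100 g: 15.36 g C, 2.579 g H, 82.061 g S.
n(C) = 15.36/12.01 = 1.279, n(H) = 2.579/1.008 = 2.559, n(S) = 82.061/32.07 = 2.559
Ratios (÷ 1.279): C 1.000, H 2.001, S 2.001
→ CH2S2

CH2S2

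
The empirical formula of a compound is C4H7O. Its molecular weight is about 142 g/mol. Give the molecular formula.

C8H14O2

Empirical-formula mass = 71.10 g/mol
n = 142 / 71.10 = 2.00 ≈ 2
Molecular formula = (C4H7O)2 = C8H14O2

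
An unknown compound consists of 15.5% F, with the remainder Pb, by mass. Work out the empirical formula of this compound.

Assume 100 g: 15.5 g F, 84.5 g Pb.
Moles — F: 15.5 / 19.00 = 0.8158 mol; Pb: 84.5 / 207.2 = 0.4078 mol
Smallest is Pb at 0.4078 mol; normalising gives F 2.000, Pb 1.000
Ratio ≈ 2:1, so the empirical formula is F2Pb

F2Pb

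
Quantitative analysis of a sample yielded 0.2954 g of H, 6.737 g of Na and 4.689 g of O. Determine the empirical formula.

HNaO

Moles — H: 0.2954 / 1.008 = 0.2931 mol; Na: 6.737 / 22.99 = 0.293 mol; O: 4.689 / 16.00 = 0.2931 mol
Divide by the smallest (0.293 mol Na): H 1.000, Na 1.000, O 1.000
≈ 1:1:1 → HNaO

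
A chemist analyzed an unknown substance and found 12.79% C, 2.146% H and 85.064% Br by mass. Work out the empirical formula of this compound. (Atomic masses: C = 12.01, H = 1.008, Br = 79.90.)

CH2Br

Assume 100 g: 12.79 g C, 2.146 g H, 85.064 g Br.
n(C) = 12.79/12.01 = 1.065, n(H) = 2.146/1.008 = 2.129, n(Br) = 85.064/79.90 = 1.065
Divide by the smallest (1.065 mol Br): C 1.000, H 2.000, Br 1.000
Ratio ≈ 1:2:1, so the empirical formula is CH2Br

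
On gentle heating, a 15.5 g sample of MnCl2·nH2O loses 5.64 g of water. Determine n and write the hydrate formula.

MnCl2·4H2O

Mass of anhydrous MnCl2 = 15.5 − 5.64 = 9.86 g
mol H2O = 5.64 / 18.02 = 0.313
Molar mass of MnCl2 = 125.84 g/mol → mol MnCl2 = 9.86 / 125.84 = 0.07835
n = 0.313 / 0.07835 = 3.99 ≈ 4 → MnCl2·4H2O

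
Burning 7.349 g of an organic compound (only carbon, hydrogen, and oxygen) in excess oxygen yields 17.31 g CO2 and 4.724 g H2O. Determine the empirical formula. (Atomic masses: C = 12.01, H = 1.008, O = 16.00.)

mol C = 17.31 / 44.01 = 0.3933; mass C = 0.3933 × 12.01 = 4.724 g
mol H = 2 × (4.724 / 18.02) = 0.5243; mass H = 0.5243 × 1.008 = 0.5285 g
mass O = 7.349 − (5.252) = 2.097 g → mol O = 0.1310
Ratios (÷ 0.131): C 3.001, H 4.001, O 1.000
→ C3H4O

C3H4O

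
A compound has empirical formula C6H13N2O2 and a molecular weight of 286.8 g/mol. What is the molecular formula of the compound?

Empirical-formula mass = 145.18 g/mol
n = 286.8 / 145.18 = 1.98 ≈ 2
Molecular formula = (C6H13N2O2)2 = C12H26N4O4

C12H26N4O4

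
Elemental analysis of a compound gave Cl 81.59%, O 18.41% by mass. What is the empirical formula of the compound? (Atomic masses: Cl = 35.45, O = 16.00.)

Cl2O

Assume 100 g: 81.59 g Cl, 18.41 g O.
n(Cl) = 81.59/35.45 = 2.302, n(O) = 18.41/16.00 = 1.151
Smallest is O at 1.151 mol; normalising gives Cl 2.000, O 1.000
≈ 2:1 → Cl2O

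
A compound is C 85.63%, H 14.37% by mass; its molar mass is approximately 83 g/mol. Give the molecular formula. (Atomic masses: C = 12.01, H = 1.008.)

Assume 100 g: 85.63 g C, 14.37 g H.
n(C) = 85.63/12.01 = 7.13, n(H) = 14.37/1.008 = 14.26
Ratios (÷ 7.13): C 1.000, H 1.999
≈ 1:2 → CH2
Empirical-formula mass = 14.03 g/mol
n = 83 / 14.03 = 5.92 ≈ 6
Molecular formula = (CH2)×6 = C6H12

C6H12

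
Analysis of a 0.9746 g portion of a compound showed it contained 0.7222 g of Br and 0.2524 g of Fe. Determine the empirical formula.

Br2Fe

Br: 0.7222 g ÷ 79.90 g/mol = 0.009039 mol
Fe: 0.2524 g ÷ 55.85 g/mol = 0.004519 mol
Divide by the smallest (0.004519 mol Fe): Br 2.000, Fe 1.000
→ Br2Fe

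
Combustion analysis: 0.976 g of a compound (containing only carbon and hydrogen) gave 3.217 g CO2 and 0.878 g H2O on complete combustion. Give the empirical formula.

C3H4

mol C = 3.217 / 44.01 = 0.07310; mass C = 0.07310 × 12.01 = 0.8779 g
mol H = 2 × (0.878 / 18.02) = 0.09745; mass H = 0.09745 × 1.008 = 0.09823 g
Divide by the smallest (0.0731 mol C): C 1.000, H 1.333
Scaling by 3: C 3.00, H 4.00 → C3H4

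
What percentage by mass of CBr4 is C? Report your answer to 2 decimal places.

Molar mass = 1(12.01) + 4(79.90) = 331.610 g/mol
Mass of C per mole = 1 × 12.01 = 12.010 g
% C = 12.010 / 331.610 × 100 = 3.62%

3.62%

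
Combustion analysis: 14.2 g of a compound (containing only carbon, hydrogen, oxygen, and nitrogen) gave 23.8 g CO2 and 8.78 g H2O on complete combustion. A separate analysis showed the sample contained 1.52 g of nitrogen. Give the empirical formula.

C5H9NO3

mol C = 23.8 / 44.01 = 0.5408; mass C = 0.5408 × 12.01 = 6.495 g
mol H = 2 × (8.78 / 18.02) = 0.9745; mass H = 0.9745 × 1.008 = 0.9823 g
mol N = 1.52 / 14.01 = 0.1085
mass O = 14.2 − (8.997) = 5.203 g → mol O = 0.3252
Smallest is N at 0.1085 mol; normalising gives C 4.984, H 8.982, N 1.000, O 2.997
→ C5H9NO3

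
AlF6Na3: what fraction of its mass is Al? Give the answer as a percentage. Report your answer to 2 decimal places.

12.85%

Molar mass = 1(26.98) + 6(19.00) + 3(22.99) = 209.950 g/mol
Mass of Al per mole = 1 × 26.98 = 26.980 g
% Al = 26.980 / 209.950 × 100 = 12.85%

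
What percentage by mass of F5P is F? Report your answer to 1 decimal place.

Molar mass = 5(19.00) + 1(30.97) = 125.970 g/mol
Mass of F per mole = 5 × 19.00 = 95.000 g
% F = 95.000 / 125.970 × 100 = 75.4%

75.4%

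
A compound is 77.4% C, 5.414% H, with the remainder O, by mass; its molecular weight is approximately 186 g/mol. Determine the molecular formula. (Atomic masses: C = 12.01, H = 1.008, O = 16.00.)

C12H10O2

Assume 100 g: 77.4 g C, 5.414 g H, 17.186 g O.
Moles — C: 77.4 / 12.01 = 6.445 mol; H: 5.414 / 1.008 = 5.371 mol; O: 17.186 / 16.00 = 1.074 mol
Divide by the smallest (1.074 mol O): C 6.000, H 5.000, O 1.000
≈ 6:5:1 → C6H5O
Empirical-formula mass = 93.10 g/mol
n = 186 / 93.10 = 2.00 ≈ 2
Molecular formula = (C6H5O)×2 = C12H10O2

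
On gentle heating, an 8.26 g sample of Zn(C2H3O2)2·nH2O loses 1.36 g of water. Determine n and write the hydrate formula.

Zn(C2H3O2)2·2H2O

Mass of anhydrous Zn(C2H3O2)2 = 8.26 − 1.36 = 6.9 g
mol H2O = 1.36 / 18.02 = 0.07547
Molar mass of Zn(C2H3O2)2 = 183.47 g/mol → mol Zn(C2H3O2)2 = 6.9 / 183.47 = 0.03761
n = 0.07547 / 0.03761 = 2.01 ≈ 2 → Zn(C2H3O2)2·2H2O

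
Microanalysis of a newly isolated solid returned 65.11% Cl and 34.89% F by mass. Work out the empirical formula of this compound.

Assume 100 g: 65.11 g Cl, 34.89 g F.
Moles — Cl: 65.11 / 35.45 = 1.837 mol; F: 34.89 / 19.00 = 1.836 mol
Smallest is F at 1.836 mol; normalising gives Cl 1.000, F 1.000
≈ 1:1 → ClF

ClF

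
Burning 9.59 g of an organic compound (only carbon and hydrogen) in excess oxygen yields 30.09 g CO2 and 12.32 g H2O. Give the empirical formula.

mol C = 30.09 / 44.01 = 0.6837; mass C = 0.6837 × 12.01 = 8.211 g
mol H = 2 × (12.32 / 18.02) = 1.367; mass H = 1.367 × 1.008 = 1.378 g
Smallest is C at 0.6837 mol; normalising gives C 1.000, H 2.000
Ratio ≈ 1:2, so the empirical formula is CH2

CH2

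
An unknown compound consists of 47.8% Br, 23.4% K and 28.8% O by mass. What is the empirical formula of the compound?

BrKO3

Assume 100 g: 47.8 g Br, 23.4 g K, 28.8 g O.
n(Br) = 47.8/79.90 = 0.5982, n(K) = 23.4/39.10 = 0.5985, n(O) = 28.8/16.00 = 1.8
Smallest is Br at 0.5982 mol; normalising gives Br 1.000, K 1.000, O 3.009
Ratio ≈ 1:1:3, so the empirical formula is BrKO3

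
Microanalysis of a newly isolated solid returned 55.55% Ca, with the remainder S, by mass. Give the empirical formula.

CaS

Assume 100 g: 55.55 g Ca, 44.45 g S.
n(Ca) = 55.55/40.08 = 1.386, n(S) = 44.45/32.07 = 1.386
Divide by the smallest (1.386 mol Ca): Ca 1.000, S 1.000
≈ 1:1 → CaS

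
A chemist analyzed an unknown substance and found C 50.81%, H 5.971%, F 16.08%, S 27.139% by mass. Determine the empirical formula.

C5H7FS

Assume 100 g: 50.81 g C, 5.971 g H, 16.08 g F, 27.139 g S.
C: 50.81 g ÷ 12.01 g/mol = 4.231 mol
H: 5.971 g ÷ 1.008 g/mol = 5.924 mol
F: 16.08 g ÷ 19.00 g/mol = 0.8463 mol
S: 27.139 g ÷ 32.07 g/mol = 0.8462 mol
Ratios (÷ 0.8462): C 4.999, H 7.000, F 1.000, S 1.000
Ratio ≈ 5:7:1:1, so the empirical formula is C5H7FS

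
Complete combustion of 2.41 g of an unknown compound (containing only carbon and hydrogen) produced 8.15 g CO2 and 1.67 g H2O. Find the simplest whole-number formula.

mol C = 8.15 / 44.01 = 0.1852; mass C = 0.1852 × 12.01 = 2.224 g
mol H = 2 × (1.67 / 18.02) = 0.1853; mass H = 0.1853 × 1.008 = 0.1868 g
Divide by the smallest (0.1852 mol C): C 1.000, H 1.001
≈ 1:1 → CH

CH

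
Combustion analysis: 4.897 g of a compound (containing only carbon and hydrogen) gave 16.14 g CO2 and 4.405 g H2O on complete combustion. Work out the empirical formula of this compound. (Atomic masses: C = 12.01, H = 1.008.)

mol C = 16.14 / 44.01 = 0.3667; mass C = 0.3667 × 12.01 = 4.404 g
mol H = 2 × (4.405 / 18.02) = 0.4889; mass H = 0.4889 × 1.008 = 0.4928 g
Smallest is C at 0.3667 mol; normalising gives C 1.000, H 1.333
Scaling by 3: C 3.00, H 4.00 → C3H4

C3H4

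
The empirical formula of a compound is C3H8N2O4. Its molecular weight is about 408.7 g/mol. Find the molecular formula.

Empirical-formula mass = 136.11 g/mol
n = 408.7 / 136.11 = 3.00 ≈ 3
Molecular formula = (C3H8N2O4)3 = C9H24N6O12

C9H24N6O12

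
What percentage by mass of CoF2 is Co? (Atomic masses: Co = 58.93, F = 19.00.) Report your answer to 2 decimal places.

Molar mass = 1(58.93) + 2(19.00) = 96.930 g/mol
Mass of Co per mole = 1 × 58.93 = 58.930 g
% Co = 58.930 / 96.930 × 100 = 60.80%

60.80%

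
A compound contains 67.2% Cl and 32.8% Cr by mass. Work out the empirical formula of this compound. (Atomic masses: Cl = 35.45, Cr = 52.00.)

Assume 100 g: 67.2 g Cl, 32.8 g Cr.
Moles — Cl: 67.2 / 35.45 = 1.896 mol; Cr: 32.8 / 52.00 = 0.6308 mol
Smallest is Cr at 0.6308 mol; normalising gives Cl 3.005, Cr 1.000
≈ 3:1 → Cl3Cr

Cl3Cr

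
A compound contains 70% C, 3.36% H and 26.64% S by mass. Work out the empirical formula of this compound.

C7H4S

Assume 100 g: 70 g C, 3.36 g H, 26.64 g S.
C: 70 g ÷ 12.01 g/mol = 5.828 mol
H: 3.36 g ÷ 1.008 g/mol = 3.333 mol
S: 26.64 g ÷ 32.07 g/mol = 0.8307 mol
Ratios (÷ 0.8307): C 7.016, H 4.013, S 1.000
Ratio ≈ 7:4:1, so the empirical formula is C7H4S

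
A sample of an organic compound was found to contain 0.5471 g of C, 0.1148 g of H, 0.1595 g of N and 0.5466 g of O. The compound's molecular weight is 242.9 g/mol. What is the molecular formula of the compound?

C8H20N2O6

n(C) = 0.5471/12.01 = 0.04555, n(H) = 0.1148/1.008 = 0.1139, n(N) = 0.1595/14.01 = 0.01138, n(O) = 0.5466/16.00 = 0.03416
Ratios (÷ 0.01138): C 4.001, H 10.004, N 1.000, O 3.001
→ C4H10NO3
Empirical-formula mass = 120.13 g/mol
n = 242.9 / 120.13 = 2.02 ≈ 2
Molecular formula = (C4H10NO3)×2 = C8H20N2O6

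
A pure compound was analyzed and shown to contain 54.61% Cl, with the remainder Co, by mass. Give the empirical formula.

Assume 100 g: 54.61 g Cl, 45.39 g Co.
n(Cl) = 54.61/35.45 = 1.54, n(Co) = 45.39/58.93 = 0.7702
Smallest is Co at 0.7702 mol; normalising gives Cl 2.000, Co 1.000
→ Cl2Co

Cl2Co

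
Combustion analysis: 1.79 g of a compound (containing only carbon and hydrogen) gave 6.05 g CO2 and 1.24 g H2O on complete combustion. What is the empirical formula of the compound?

CH

mol C = 6.05 / 44.01 = 0.1375; mass C = 0.1375 × 12.01 = 1.651 g
mol H = 2 × (1.24 / 18.02) = 0.1376; mass H = 0.1376 × 1.008 = 0.1387 g
Divide by the smallest (0.1375 mol C): C 1.000, H 1.001
≈ 1:1 → CH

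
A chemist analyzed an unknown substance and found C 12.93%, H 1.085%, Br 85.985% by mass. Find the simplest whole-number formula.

CHBr

Assume 100 g: 12.93 g C, 1.085 g H, 85.985 g Br.
C: 12.93 g ÷ 12.01 g/mol = 1.077 mol
H: 1.085 g ÷ 1.008 g/mol = 1.076 mol
Br: 85.985 g ÷ 79.90 g/mol = 1.076 mol
Divide by the smallest (1.076 mol Br): C 1.000, H 1.000, Br 1.000
≈ 1:1:1 → CHBr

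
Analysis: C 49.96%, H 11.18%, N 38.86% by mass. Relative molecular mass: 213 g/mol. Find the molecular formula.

Assume 100 g: 49.96 g C, 11.18 g H, 38.86 g N.
n(C) = 49.96/12.01 = 4.16, n(H) = 11.18/1.008 = 11.09, n(N) = 38.86/14.01 = 2.774
Ratios (÷ 2.774): C 1.500, H 3.999, N 1.000
×2: C 3.00, H 8.00, N 2.00 → C3H8N2
Empirical-formula mass = 72.11 g/mol
n = 213 / 72.11 = 2.95 ≈ 3
Molecular formula = (C3H8N2)×3 = C9H24N6

C9H24N6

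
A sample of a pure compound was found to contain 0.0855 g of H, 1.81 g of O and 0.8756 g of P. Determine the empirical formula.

Moles — H: 0.0855 / 1.008 = 0.08482 mol; O: 1.81 / 16.00 = 0.1131 mol; P: 0.8756 / 30.97 = 0.02827 mol
Smallest is P at 0.02827 mol; normalising gives H 3.000, O 4.001, P 1.000
→ H3O4P

H3O4P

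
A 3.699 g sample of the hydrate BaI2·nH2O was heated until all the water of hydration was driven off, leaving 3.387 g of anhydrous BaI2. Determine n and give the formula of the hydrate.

BaI2·2H2O

Mass of water lost = 3.699 − 3.387 = 0.312 g → 0.312 / 18.02 = 0.01731 mol H2O
Molar mass of BaI2 = 391.13 g/mol → mol BaI2 = 3.387 / 391.13 = 0.00866
n = 0.01731 / 0.00866 = 2.00 ≈ 2 → BaI2·2H2O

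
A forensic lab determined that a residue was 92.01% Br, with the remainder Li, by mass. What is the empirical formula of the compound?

BrLi

Assume 100 g: 92.01 g Br, 7.99 g Li.
n(Br) = 92.01/79.90 = 1.152, n(Li) = 7.99/6.94 = 1.151
Divide by the smallest (1.151 mol Li): Br 1.000, Li 1.000
Ratio ≈ 1:1, so the empirical formula is BrLi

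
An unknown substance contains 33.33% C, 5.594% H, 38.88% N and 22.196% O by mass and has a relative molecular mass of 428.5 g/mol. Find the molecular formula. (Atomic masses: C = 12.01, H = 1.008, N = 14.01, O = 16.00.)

Assume 100 g: 33.33 g C, 5.594 g H, 38.88 g N, 22.196 g O.
C: 33.33 g ÷ 12.01 g/mol = 2.775 mol
H: 5.594 g ÷ 1.008 g/mol = 5.55 mol
N: 38.88 g ÷ 14.01 g/mol = 2.775 mol
O: 22.196 g ÷ 16.00 g/mol = 1.387 mol
Divide by the smallest (1.387 mol O): C 2.000, H 4.000, N 2.000, O 1.000
Ratio ≈ 2:4:2:1, so the empirical formula is C2H4N2O
Empirical-formula mass = 72.07 g/mol
n = 428.5 / 72.07 = 5.95 ≈ 6
Molecular formula = (C2H4N2O)×6 = C12H24N12O6

C12H24N12O6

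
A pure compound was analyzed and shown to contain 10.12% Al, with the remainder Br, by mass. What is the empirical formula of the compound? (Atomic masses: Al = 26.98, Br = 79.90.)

Assume 100 g: 10.12 g Al, 89.88 g Br.
Al: 10.12 g ÷ 26.98 g/mol = 0.3751 mol
Br: 89.88 g ÷ 79.90 g/mol = 1.125 mol
Divide by the smallest (0.3751 mol Al): Al 1.000, Br 2.999
→ AlBr3

AlBr3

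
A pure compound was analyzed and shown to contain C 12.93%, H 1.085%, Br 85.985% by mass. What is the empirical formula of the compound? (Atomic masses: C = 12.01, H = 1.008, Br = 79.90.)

Assume 100 g: 12.93 g C, 1.085 g H, 85.985 g Br.
Moles — C: 12.93 / 12.01 = 1.077 mol; H: 1.085 / 1.008 = 1.076 mol; Br: 85.985 / 79.90 = 1.076 mol
Ratios (÷ 1.076): C 1.000, H 1.000, Br 1.000
Ratio ≈ 1:1:1, so the empirical formula is CHBr

CHBr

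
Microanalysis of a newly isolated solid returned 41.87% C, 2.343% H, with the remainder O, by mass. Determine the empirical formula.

C3H2O3

Assume 100 g: 41.87 g C, 2.343 g H, 55.787 g O.
C: 41.87 g ÷ 12.01 g/mol = 3.486 mol
H: 2.343 g ÷ 1.008 g/mol = 2.324 mol
O: 55.787 g ÷ 16.00 g/mol = 3.487 mol
Ratios (÷ 2.324): C 1.500, H 1.000, O 1.500
Multiply by 2: C 3.00, H 2.00, O 3.00 → C3H2O3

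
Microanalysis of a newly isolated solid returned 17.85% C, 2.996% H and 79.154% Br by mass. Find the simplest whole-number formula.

Assume 100 g: 17.85 g C, 2.996 g H, 79.154 g Br.
Moles — C: 17.85 / 12.01 = 1.486 mol; H: 2.996 / 1.008 = 2.972 mol; Br: 79.154 / 79.90 = 0.9907 mol
Ratios (÷ 0.9907): C 1.500, H 3.000, Br 1.000
×2: C 3.00, H 6.00, Br 2.00 → C3H6Br2

C3H6Br2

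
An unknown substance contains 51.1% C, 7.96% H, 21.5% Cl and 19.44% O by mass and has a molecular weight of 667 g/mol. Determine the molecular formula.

Assume 100 g: 51.1 g C, 7.96 g H, 21.5 g Cl, 19.44 g O.
n(C) = 51.1/12.01 = 4.255, n(H) = 7.96/1.008 = 7.897, n(Cl) = 21.5/35.45 = 0.6065, n(O) = 19.44/16.00 = 1.215
Ratios (÷ 0.6065): C 7.015, H 13.021, Cl 1.000, O 2.003
→ C7H13ClO2
Empirical-formula mass = 164.62 g/mol
n = 667 / 164.62 = 4.05 ≈ 4
Molecular formula = (C7H13ClO2)×4 = C28H52Cl4O8

C28H52Cl4O8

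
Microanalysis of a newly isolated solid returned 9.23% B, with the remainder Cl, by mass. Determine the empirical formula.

Assume 100 g: 9.23 g B, 90.77 g Cl.
B: 9.23 g ÷ 10.81 g/mol = 0.8538 mol
Cl: 90.77 g ÷ 35.45 g/mol = 2.561 mol
Divide by the smallest (0.8538 mol B): B 1.000, Cl 2.999
Ratio ≈ 1:3, so the empirical formula is BCl3

BCl3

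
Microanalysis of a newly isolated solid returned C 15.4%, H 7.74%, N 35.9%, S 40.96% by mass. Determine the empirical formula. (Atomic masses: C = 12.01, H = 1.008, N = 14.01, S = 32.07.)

CH6N2S

Assume 100 g: 15.4 g C, 7.74 g H, 35.9 g N, 40.96 g S.
Moles — C: 15.4 / 12.01 = 1.282 mol; H: 7.74 / 1.008 = 7.679 mol; N: 35.9 / 14.01 = 2.562 mol; S: 40.96 / 32.07 = 1.277 mol
Smallest is S at 1.277 mol; normalising gives C 1.004, H 6.012, N 2.006, S 1.000
→ CH6N2S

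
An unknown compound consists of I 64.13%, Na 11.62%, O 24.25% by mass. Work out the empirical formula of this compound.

INaO3

Assume 100 g: 64.13 g I, 11.62 g Na, 24.25 g O.
n(I) = 64.13/126.90 = 0.5054, n(Na) = 11.62/22.99 = 0.5054, n(O) = 24.25/16.00 = 1.516
Smallest is I at 0.5054 mol; normalising gives I 1.000, Na 1.000, O 2.999
Ratio ≈ 1:1:3, so the empirical formula is INaO3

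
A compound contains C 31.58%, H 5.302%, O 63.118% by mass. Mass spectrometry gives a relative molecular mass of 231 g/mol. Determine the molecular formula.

Assume 100 g: 31.58 g C, 5.302 g H, 63.118 g O.
Moles — C: 31.58 / 12.01 = 2.629 mol; H: 5.302 / 1.008 = 5.26 mol; O: 63.118 / 16.00 = 3.945 mol
Smallest is C at 2.629 mol; normalising gives C 1.000, H 2.000, O 1.500
×2: C 2.00, H 4.00, O 3.00 → C2H4O3
Empirical-formula mass = 76.05 g/mol
n = 231 / 76.05 = 3.04 ≈ 3
Molecular formula = (C2H4O3)×3 = C6H12O9

C6H12O9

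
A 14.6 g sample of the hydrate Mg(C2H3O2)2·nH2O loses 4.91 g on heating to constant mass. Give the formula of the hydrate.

Mass of anhydrous Mg(C2H3O2)2 = 14.6 − 4.91 = 9.69 g
mol H2O = 4.91 / 18.02 = 0.2725
Molar mass of Mg(C2H3O2)2 = 142.40 g/mol → mol Mg(C2H3O2)2 = 9.69 / 142.40 = 0.06805
n = 0.2725 / 0.06805 = 4.00 ≈ 4 → Mg(C2H3O2)2·4H2O

Mg(C2H3O2)2·4H2O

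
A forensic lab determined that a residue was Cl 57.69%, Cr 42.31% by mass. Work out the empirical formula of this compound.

Assume 100 g: 57.69 g Cl, 42.31 g Cr.
n(Cl) = 57.69/35.45 = 1.627, n(Cr) = 42.31/52.00 = 0.8137
Smallest is Cr at 0.8137 mol; normalising gives Cl 2.000, Cr 1.000
→ Cl2Cr

Cl2Cr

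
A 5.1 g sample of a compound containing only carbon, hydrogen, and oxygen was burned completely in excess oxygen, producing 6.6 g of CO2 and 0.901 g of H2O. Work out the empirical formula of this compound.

C3H2O4

mol C = 6.6 / 44.01 = 0.1500; mass C = 0.1500 × 12.01 = 1.801 g
mol H = 2 × (0.901 / 18.02) = 0.1000; mass H = 0.1000 × 1.008 = 0.1008 g
mass O = 5.1 − (1.902) = 3.198 g → mol O = 0.1999
Ratios (÷ 0.1): C 1.500, H 1.000, O 1.999
×2: C 3.00, H 2.00, O 4.00 → C3H2O4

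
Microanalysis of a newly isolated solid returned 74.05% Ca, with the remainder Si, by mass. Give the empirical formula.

Assume 100 g: 74.05 g Ca, 25.95 g Si.
Ca: 74.05 g ÷ 40.08 g/mol = 1.848 mol
Si: 25.95 g ÷ 28.09 g/mol = 0.9238 mol
Ratios (÷ 0.9238): Ca 2.000, Si 1.000
≈ 2:1 → Ca2Si

Ca2Si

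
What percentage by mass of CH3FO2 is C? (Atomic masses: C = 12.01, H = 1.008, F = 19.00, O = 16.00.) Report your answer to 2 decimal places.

Molar mass = 1(12.01) + 3(1.008) + 1(19.00) + 2(16.00) = 66.034 g/mol
Mass of C per mole = 1 × 12.01 = 12.010 g
% C = 12.010 / 66.034 × 100 = 18.19%

18.19%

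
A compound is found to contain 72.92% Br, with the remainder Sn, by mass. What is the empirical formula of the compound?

Br4Sn

Assume 100 g: 72.92 g Br, 27.08 g Sn.
Moles — Br: 72.92 / 79.90 = 0.9126 mol; Sn: 27.08 / 118.71 = 0.2281 mol
Smallest is Sn at 0.2281 mol; normalising gives Br 4.001, Sn 1.000
≈ 4:1 → Br4Sn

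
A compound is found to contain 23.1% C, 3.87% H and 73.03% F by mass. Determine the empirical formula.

Assume 100 g: 23.1 g C, 3.87 g H, 73.03 g F.
n(C) = 23.1/12.01 = 1.923, n(H) = 3.87/1.008 = 3.839, n(F) = 73.03/19.00 = 3.844
Smallest is C at 1.923 mol; normalising gives C 1.000, H 1.996, F 1.998
≈ 1:2:2 → CH2F2

CH2F2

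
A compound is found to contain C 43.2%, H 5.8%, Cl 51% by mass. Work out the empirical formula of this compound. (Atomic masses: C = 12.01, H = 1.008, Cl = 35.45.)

Assume 100 g: 43.2 g C, 5.8 g H, 51 g Cl.
n(C) = 43.2/12.01 = 3.597, n(H) = 5.8/1.008 = 5.754, n(Cl) = 51/35.45 = 1.439
Ratios (÷ 1.439): C 2.500, H 4.000, Cl 1.000
Multiply by 2: C 5.00, H 8.00, Cl 2.00 → C5H8Cl2

C5H8Cl2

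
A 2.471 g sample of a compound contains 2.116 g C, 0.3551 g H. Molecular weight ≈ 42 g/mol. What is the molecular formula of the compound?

Moles — C: 2.116 / 12.01 = 0.1762 mol; H: 0.3551 / 1.008 = 0.3523 mol
Ratios (÷ 0.1762): C 1.000, H 1.999
≈ 1:2 → CH2
Empirical-formula mass = 14.03 g/mol
n = 42 / 14.03 = 2.99 ≈ 3
Molecular formula = (CH2)×3 = C3H6

C3H6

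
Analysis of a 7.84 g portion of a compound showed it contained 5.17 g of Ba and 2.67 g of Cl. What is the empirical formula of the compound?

n(Ba) = 5.17/137.33 = 0.03765, n(Cl) = 2.67/35.45 = 0.07532
Ratios (÷ 0.03765): Ba 1.000, Cl 2.001
Ratio ≈ 1:2, so the empirical formula is BaCl2

BaCl2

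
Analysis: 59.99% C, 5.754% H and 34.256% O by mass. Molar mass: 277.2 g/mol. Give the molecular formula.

Assume 100 g: 59.99 g C, 5.754 g H, 34.256 g O.
C: 59.99 g ÷ 12.01 g/mol = 4.995 mol
H: 5.754 g ÷ 1.008 g/mol = 5.708 mol
O: 34.256 g ÷ 16.00 g/mol = 2.141 mol
Smallest is O at 2.141 mol; normalising gives C 2.333, H 2.666, O 1.000
Scaling by 3: C 7.00, H 8.00, O 3.00 → C7H8O3
Empirical-formula mass = 140.13 g/mol
n = 277.2 / 140.13 = 1.98 ≈ 2
Molecular formula = (C7H8O3)×2 = C14H16O6

C14H16O6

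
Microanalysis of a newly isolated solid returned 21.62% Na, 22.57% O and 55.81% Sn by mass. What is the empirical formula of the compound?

Assume 100 g: 21.62 g Na, 22.57 g O, 55.81 g Sn.
n(Na) = 21.62/22.99 = 0.9404, n(O) = 22.57/16.00 = 1.411, n(Sn) = 55.81/118.71 = 0.4701
Smallest is Sn at 0.4701 mol; normalising gives Na 2.000, O 3.000, Sn 1.000
Ratio ≈ 2:3:1, so the empirical formula is Na2O3Sn

Na2O3Sn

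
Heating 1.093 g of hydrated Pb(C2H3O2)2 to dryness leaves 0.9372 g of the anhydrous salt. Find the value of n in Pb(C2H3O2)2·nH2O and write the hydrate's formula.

Mass of water lost = 1.093 − 0.9372 = 0.1558 g → 0.1558 / 18.02 = 0.008646 mol H2O
Molar mass of Pb(C2H3O2)2 = 325.29 g/mol → mol Pb(C2H3O2)2 = 0.9372 / 325.29 = 0.002881
n = 0.008646 / 0.002881 = 3.00 ≈ 3 → Pb(C2H3O2)2·3H2O

Pb(C2H3O2)2·3H2O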